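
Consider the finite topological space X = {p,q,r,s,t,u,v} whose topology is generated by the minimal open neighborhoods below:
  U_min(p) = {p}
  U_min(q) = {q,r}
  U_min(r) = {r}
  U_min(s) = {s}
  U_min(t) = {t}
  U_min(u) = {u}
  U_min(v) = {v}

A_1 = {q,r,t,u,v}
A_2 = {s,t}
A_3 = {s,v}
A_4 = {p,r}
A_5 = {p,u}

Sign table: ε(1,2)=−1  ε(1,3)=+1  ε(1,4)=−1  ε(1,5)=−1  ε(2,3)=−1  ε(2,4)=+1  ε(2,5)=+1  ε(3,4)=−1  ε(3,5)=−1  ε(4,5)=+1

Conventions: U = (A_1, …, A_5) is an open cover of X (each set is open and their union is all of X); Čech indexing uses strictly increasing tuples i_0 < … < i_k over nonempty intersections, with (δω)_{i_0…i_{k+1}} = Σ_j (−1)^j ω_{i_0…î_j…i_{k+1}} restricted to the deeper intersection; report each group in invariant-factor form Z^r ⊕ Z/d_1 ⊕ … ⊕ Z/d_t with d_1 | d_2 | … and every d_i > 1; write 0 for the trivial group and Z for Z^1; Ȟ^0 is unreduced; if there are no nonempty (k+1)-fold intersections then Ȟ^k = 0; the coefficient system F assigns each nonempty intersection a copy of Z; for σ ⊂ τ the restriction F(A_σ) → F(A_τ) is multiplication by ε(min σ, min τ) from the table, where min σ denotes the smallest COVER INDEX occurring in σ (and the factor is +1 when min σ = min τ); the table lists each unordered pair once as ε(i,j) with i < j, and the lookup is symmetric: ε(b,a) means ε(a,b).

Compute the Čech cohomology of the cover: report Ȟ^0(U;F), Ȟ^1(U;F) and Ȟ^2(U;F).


nonempty intersections:
  A12={t} A13={v} A14={r} A15={u} A23={s} A45={p}
C dims 5,6; δ0: rk 4, SNF 1^4
Ȟ^0: (5−4)−0=1 ⇒ Z
Ȟ^1: (6−0)−4=2 ⇒ Z^2
Ȟ^2: (0−0)−0=0 ⇒ 0

Ȟ^0 = Z,  Ȟ^1 = Z^2,  Ȟ^2 = 0


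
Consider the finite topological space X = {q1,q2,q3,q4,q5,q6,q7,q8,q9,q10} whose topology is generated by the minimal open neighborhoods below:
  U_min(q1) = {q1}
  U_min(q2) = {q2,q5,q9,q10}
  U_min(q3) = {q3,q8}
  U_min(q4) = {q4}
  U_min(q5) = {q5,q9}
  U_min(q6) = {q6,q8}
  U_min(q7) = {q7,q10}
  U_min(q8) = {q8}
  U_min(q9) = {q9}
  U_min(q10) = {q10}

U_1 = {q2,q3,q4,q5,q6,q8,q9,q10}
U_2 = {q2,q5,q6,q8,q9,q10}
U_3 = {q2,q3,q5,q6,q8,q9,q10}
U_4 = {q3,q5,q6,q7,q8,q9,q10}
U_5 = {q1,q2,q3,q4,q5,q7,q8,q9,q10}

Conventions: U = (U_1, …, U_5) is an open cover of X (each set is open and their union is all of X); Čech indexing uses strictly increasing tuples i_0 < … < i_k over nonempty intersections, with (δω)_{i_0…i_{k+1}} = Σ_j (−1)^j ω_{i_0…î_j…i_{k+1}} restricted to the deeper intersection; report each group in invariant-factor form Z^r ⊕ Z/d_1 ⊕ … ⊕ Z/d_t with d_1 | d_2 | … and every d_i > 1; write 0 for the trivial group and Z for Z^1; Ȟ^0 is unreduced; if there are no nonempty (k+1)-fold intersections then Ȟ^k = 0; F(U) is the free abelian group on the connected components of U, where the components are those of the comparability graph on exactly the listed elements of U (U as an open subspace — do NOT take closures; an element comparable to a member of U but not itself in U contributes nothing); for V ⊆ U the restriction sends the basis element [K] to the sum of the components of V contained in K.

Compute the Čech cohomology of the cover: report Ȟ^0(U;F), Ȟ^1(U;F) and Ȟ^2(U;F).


Ȟ^0 = Z^4, Ȟ^1 = 0 and Ȟ^2 = 0

nerve of the cover:
  U12={q2,q5,q6,q8,q9,q10} U13={q2,q3,q5,q6,q8,q9,q10} U14={q3,q5,q6,q8,q9,q10} U15={q2,q3,q4,q5,q8,q9,q10} U23={q2,q5,q6,q8,q9,q10} U24={q5,q6,q8,q9,q10} U25={q2,q5,q8,q9,q10} U34={q3,q5,q6,q8,q9,q10} U35={q2,q3,q5,q8,q9,q10} U45={q3,q5,q7,q8,q9,q10}
  U123={q2,q5,q6,q8,q9,q10} U124={q5,q6,q8,q9,q10} U125={q2,q5,q8,q9,q10} U134={q3,q5,q6,q8,q9,q10} U135={q2,q3,q5,q8,q9,q10} U145={q3,q5,q8,q9,q10} U234={q5,q6,q8,q9,q10} U235={q2,q5,q8,q9,q10} U245={q5,q8,q9,q10} U345={q3,q5,q8,q9,q10}
  U1234={q5,q6,q8,q9,q10} U1235={q2,q5,q8,q9,q10} U1245={q5,q8,q9,q10} U1345={q3,q5,q8,q9,q10} U2345={q5,q8,q9,q10}
  U12345={q5,q8,q9,q10}
components per intersection:
  U1: {q2,q5,q9,q10} {q3,q6,q8} {q4}
  U2: {q2,q5,q9,q10} {q6,q8}
  U3: {q2,q5,q9,q10} {q3,q6,q8}
  U4: {q3,q6,q8} {q5,q9} {q7,q10}
  U5: {q1} {q2,q5,q7,q9,q10} {q3,q8} {q4}
  U12: {q2,q5,q9,q10} {q6,q8}
  U13: {q2,q5,q9,q10} {q3,q6,q8}
  U14: {q3,q6,q8} {q5,q9} {q10}
  U15: {q2,q5,q9,q10} {q3,q8} {q4}
  U23: {q2,q5,q9,q10} {q6,q8}
  U24: {q5,q9} {q6,q8} {q10}
  U25: {q2,q5,q9,q10} {q8}
  U34: {q3,q6,q8} {q5,q9} {q10}
  U35: {q2,q5,q9,q10} {q3,q8}
  U45: {q3,q8} {q5,q9} {q7,q10}
  U123: {q2,q5,q9,q10} {q6,q8}
  U124: {q5,q9} {q6,q8} {q10}
  U125: {q2,q5,q9,q10} {q8}
  U134: {q3,q6,q8} {q5,q9} {q10}
  U135: {q2,q5,q9,q10} {q3,q8}
  U145: {q3,q8} {q5,q9} {q10}
  U234: {q5,q9} {q6,q8} {q10}
  U235: {q2,q5,q9,q10} {q8}
  U245: {q5,q9} {q8} {q10}
  U345: {q3,q8} {q5,q9} {q10}
  U1234: {q5,q9} {q6,q8} {q10}
  U1235: {q2,q5,q9,q10} {q8}
  U1245: {q5,q9} {q8} {q10}
  U1345: {q3,q8} {q5,q9} {q10}
  U2345: {q5,q9} {q8} {q10}
  U12345: {q5,q9} {q8} {q10}
C dims 14,25,26,14; δ0: rk 10, SNF 1^10; δ1: rk 15, SNF 1^15; δ2: rk 11, SNF 1^11
Ȟ^0 = (14 − 10) − 0 = 4, so Ȟ^0 ≅ Z^4
Ȟ^1 = (25 − 15) − 10 = 0, so Ȟ^1 ≅ 0
Ȟ^2 = (26 − 11) − 15 = 0, so Ȟ^2 ≅ 0


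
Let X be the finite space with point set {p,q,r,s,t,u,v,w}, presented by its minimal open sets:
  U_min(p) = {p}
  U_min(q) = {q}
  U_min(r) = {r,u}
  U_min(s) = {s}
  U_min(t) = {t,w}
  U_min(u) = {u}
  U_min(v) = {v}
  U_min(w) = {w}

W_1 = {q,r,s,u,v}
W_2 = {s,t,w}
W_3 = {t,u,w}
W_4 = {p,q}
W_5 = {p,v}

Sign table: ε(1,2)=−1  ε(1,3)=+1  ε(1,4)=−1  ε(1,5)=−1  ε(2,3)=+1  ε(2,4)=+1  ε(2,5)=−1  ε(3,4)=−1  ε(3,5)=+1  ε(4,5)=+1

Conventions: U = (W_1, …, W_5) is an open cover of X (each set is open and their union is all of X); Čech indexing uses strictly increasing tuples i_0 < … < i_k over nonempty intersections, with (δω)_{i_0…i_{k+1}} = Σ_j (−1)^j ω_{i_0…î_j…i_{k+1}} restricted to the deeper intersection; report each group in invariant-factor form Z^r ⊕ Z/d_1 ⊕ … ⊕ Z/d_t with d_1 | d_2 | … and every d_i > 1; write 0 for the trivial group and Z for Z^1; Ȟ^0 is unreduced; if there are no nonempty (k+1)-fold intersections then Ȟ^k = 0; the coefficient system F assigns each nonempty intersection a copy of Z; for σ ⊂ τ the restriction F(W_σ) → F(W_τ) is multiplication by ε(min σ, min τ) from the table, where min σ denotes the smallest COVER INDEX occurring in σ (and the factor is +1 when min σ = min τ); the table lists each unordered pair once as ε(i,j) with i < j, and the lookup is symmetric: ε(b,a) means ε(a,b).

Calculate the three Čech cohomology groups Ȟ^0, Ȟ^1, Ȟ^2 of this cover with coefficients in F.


Ȟ^0(U;F) ≅ 0,  Ȟ^1(U;F) ≅ Z ⊕ Z/2,  Ȟ^2(U;F) ≅ 0

nerve of the cover:
  W12={s} W13={u} W14={q} W15={v} W23={t,w} W45={p}
C dims 5,6; δ0: rk 5, SNF 1^4·2
Ȟ^0 = (5 − 5) − 0 = 0, so Ȟ^0 ≅ 0
Ȟ^1 = (6 − 0) − 5 = 1 plus torsion [2], so Ȟ^1 ≅ Z ⊕ Z/2
Ȟ^2 = (0 − 0) − 0 = 0, so Ȟ^2 ≅ 0


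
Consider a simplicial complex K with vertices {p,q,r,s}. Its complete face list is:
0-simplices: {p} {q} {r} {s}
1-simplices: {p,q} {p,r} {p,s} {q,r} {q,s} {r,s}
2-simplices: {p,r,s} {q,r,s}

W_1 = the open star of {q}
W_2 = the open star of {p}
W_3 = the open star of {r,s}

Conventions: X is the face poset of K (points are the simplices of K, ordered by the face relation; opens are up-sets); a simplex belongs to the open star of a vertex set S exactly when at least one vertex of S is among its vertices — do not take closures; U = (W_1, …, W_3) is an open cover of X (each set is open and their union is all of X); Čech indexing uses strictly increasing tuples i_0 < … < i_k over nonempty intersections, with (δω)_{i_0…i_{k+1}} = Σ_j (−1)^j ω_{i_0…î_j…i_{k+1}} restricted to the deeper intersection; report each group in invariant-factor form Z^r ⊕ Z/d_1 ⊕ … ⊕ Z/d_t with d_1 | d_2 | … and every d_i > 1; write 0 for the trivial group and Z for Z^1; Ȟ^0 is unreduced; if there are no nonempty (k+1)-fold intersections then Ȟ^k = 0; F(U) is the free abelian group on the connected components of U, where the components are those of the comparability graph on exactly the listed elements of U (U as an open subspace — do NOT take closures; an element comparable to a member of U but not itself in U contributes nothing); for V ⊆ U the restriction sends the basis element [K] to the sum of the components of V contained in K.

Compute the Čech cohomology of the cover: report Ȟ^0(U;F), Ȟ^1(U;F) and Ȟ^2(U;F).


nonempty intersections:
  W1={{q},{p,q},{q,r},{q,s},{q,r,s}} W2={{p},{p,q},{p,r},{p,s},{p,r,s}} W3={{r},{s},{p,r},{p,s},{q,r},{q,s},{r,s},{p,r,s},{q,r,s}}
  W12={{p,q}} W13={{q,r},{q,s},{q,r,s}} W23={{p,r},{p,s},{p,r,s}}
components per intersection:
  W1: {{q},{p,q},{q,r},{q,s},{q,r,s}}
  W2: {{p},{p,q},{p,r},{p,s},{p,r,s}}
  W3: {{r},{s},{p,r},{p,s},{q,r},{q,s},{r,s},{p,r,s},{q,r,s}}
  W12: {{p,q}}
  W13: {{q,r},{q,s},{q,r,s}}
  W23: {{p,r},{p,s},{p,r,s}}
C dims 3,3; δ0: rk 2, SNF 1^2
Ȟ^0: (3−2)−0=1 ⇒ Z
Ȟ^1: (3−0)−2=1 ⇒ Z
Ȟ^2: (0−0)−0=0 ⇒ 0

Ȟ^0(U;F) ≅ Z,  Ȟ^1(U;F) ≅ Z,  Ȟ^2(U;F) ≅ 0


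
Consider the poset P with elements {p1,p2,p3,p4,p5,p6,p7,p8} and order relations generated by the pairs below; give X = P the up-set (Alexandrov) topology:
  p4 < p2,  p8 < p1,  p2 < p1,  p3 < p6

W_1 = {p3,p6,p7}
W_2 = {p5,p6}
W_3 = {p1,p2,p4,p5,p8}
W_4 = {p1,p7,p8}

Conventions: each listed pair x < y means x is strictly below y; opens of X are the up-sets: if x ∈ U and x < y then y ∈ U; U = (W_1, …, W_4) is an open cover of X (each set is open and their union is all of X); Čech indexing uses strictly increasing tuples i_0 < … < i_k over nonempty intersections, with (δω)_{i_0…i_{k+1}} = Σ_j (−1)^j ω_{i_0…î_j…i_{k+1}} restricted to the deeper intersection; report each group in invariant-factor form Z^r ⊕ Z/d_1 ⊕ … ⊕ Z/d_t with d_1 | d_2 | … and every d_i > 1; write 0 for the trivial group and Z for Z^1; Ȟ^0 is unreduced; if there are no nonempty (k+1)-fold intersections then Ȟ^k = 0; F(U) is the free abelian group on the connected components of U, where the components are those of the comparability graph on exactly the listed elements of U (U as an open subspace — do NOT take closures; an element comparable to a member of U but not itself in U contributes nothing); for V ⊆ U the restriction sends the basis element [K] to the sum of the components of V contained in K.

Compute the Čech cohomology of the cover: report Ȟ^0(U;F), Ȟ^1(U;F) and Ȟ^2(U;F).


nonempty intersections:
  W12={p6} W14={p7} W23={p5} W34={p1,p8}
components per intersection:
  W1: {p3,p6} {p7}
  W2: {p5} {p6}
  W3: {p1,p2,p4,p8} {p5}
  W4: {p1,p8} {p7}
  W12: {p6}
  W14: {p7}
  W23: {p5}
  W34: {p1,p8}
C dims 8,4; δ0: rk 4, SNF 1^4
Ȟ^0: (8−4)−0=4 ⇒ Z^4
Ȟ^1: (4−0)−4=0 ⇒ 0
Ȟ^2: (0−0)−0=0 ⇒ 0

Ȟ^0 = Z^4; Ȟ^1 = 0; Ȟ^2 = 0


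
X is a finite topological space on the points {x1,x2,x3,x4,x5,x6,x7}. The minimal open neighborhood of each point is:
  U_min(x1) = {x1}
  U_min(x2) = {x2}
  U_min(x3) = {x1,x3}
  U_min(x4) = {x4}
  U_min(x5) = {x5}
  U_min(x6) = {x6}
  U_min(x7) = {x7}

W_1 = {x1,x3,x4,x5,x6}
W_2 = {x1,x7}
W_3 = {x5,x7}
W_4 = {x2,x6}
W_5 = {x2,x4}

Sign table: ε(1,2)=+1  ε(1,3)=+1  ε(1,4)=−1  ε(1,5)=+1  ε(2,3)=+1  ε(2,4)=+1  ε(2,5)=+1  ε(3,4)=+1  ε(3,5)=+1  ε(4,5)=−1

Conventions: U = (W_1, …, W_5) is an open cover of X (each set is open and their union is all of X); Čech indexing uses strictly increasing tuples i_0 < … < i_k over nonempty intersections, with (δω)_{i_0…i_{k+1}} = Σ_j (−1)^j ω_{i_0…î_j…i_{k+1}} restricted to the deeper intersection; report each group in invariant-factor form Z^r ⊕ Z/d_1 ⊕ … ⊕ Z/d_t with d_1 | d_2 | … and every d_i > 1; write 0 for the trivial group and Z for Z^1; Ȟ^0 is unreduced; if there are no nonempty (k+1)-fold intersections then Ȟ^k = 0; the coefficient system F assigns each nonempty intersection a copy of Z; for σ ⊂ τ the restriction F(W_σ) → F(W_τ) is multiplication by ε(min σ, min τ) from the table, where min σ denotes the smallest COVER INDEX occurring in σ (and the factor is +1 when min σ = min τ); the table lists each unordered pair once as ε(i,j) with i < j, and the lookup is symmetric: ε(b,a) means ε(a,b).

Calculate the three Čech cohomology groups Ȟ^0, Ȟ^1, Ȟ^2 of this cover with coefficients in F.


intersection data:
  W12={x1} W13={x5} W14={x6} W15={x4} W23={x7} W45={x2}
C dims 5,6; δ0: rk 4, SNF 1^4
Ȟ^0 = (5 − 4) − 0 = 1, so Ȟ^0 ≅ Z
Ȟ^1 = (6 − 0) − 4 = 2, so Ȟ^1 ≅ Z^2
Ȟ^2 = (0 − 0) − 0 = 0, so Ȟ^2 ≅ 0

Ȟ^0 ≅ Z, Ȟ^1 ≅ Z^2, Ȟ^2 ≅ 0


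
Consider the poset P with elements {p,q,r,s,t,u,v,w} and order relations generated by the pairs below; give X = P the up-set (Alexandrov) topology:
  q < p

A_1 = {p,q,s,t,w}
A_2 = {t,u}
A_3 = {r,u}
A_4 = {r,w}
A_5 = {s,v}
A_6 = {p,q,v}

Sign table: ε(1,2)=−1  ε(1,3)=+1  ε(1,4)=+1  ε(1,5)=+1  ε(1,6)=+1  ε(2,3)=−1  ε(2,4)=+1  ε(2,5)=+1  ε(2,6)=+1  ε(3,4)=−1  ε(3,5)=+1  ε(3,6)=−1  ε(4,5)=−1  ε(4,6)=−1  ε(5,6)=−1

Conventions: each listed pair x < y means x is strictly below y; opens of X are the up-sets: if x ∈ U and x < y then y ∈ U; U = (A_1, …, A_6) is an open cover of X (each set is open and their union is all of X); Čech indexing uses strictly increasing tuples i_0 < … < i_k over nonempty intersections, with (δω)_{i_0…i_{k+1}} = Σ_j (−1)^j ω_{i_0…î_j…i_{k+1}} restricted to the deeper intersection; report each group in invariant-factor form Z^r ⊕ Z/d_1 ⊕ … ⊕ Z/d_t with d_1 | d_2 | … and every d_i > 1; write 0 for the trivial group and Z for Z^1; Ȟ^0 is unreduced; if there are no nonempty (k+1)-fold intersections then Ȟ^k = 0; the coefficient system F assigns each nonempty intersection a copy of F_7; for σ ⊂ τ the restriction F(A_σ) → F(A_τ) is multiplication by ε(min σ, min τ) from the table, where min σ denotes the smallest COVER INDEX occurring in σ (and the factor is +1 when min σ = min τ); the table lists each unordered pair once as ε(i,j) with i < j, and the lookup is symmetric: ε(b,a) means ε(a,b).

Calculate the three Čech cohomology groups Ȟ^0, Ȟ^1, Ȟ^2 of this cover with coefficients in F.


Ȟ^0 = 0,  Ȟ^1 = Z/7,  Ȟ^2 = 0

nonempty intersections:
  A12={t} A14={w} A15={s} A16={p,q} A23={u} A34={r} A56={v}
C dims 6,7; δ0: rk_F7 6
Ȟ^0: (6−6)−0=0 ⇒ 0
Ȟ^1: (7−0)−6=1 ⇒ Z/7
Ȟ^2: (0−0)−0=0 ⇒ 0


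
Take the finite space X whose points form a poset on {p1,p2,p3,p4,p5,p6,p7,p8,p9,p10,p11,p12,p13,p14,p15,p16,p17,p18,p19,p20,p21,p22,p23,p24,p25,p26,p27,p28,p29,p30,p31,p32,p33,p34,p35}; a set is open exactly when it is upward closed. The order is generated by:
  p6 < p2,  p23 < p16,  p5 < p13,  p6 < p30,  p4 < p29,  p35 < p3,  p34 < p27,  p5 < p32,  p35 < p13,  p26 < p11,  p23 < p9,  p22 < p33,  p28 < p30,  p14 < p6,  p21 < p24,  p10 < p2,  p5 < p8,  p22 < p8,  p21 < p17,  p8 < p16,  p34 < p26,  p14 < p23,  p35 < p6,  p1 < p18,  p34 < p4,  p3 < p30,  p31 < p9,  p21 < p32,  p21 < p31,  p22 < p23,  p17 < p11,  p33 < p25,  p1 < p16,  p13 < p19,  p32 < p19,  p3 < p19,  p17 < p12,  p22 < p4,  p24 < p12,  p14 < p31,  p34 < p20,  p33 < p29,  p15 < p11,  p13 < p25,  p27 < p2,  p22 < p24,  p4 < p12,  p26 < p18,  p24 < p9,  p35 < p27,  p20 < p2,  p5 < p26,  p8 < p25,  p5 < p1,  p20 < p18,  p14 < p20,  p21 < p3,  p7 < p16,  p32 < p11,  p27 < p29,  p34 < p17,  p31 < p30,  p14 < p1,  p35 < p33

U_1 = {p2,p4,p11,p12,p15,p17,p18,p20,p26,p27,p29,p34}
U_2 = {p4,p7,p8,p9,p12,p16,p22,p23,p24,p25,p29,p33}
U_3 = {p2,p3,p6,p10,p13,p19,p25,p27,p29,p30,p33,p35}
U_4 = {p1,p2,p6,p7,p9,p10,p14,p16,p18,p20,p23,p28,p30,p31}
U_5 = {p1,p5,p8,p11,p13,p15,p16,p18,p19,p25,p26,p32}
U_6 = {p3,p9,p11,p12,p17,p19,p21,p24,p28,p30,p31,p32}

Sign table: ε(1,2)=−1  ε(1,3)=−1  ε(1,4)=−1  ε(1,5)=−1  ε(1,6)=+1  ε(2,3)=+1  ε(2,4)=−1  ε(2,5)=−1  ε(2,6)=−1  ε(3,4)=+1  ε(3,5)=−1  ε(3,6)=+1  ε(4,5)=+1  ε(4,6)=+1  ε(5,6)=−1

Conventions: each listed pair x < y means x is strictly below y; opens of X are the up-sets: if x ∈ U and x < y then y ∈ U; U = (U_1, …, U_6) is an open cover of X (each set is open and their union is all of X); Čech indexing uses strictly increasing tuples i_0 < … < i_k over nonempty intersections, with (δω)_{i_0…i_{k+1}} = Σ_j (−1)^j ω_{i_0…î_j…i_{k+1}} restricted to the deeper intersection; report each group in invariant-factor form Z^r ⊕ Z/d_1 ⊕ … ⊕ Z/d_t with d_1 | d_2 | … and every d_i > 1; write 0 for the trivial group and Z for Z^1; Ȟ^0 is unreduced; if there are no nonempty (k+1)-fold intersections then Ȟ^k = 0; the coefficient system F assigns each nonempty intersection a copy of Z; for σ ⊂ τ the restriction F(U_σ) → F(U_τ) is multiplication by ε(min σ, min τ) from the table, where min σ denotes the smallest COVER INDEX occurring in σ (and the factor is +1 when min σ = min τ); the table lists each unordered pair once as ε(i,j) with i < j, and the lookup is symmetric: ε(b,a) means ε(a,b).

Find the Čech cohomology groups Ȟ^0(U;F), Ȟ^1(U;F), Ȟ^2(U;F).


Ȟ^0 = 0,  Ȟ^1 = Z/2,  Ȟ^2 = Z

nonempty overlaps:
  U12={p4,p12,p29} U13={p2,p27,p29} U14={p2,p18,p20} U15={p11,p15,p18,p26} U16={p11,p12,p17} U23={p25,p29,p33} U24={p7,p9,p16,p23} U25={p8,p16,p25} U26={p9,p12,p24} U34={p2,p6,p10,p30} U35={p13,p19,p25} U36={p3,p19,p30} U45={p1,p16,p18} U46={p9,p28,p30,p31} U56={p11,p19,p32}
  U123={p29} U126={p12} U134={p2} U145={p18} U156={p11} U235={p25} U245={p16} U246={p9} U346={p30} U356={p19}
C dims 6,15,10; δ0: rk 6, SNF 1^5·2; δ1: rk 9, SNF 1^9
degree 0: 6−6−0 = 0 → Ȟ^0 ≅ 0
degree 1: 15−9−6 = 0 plus torsion [2] → Ȟ^1 ≅ Z/2
degree 2: 10−0−9 = 1 → Ȟ^2 ≅ Z


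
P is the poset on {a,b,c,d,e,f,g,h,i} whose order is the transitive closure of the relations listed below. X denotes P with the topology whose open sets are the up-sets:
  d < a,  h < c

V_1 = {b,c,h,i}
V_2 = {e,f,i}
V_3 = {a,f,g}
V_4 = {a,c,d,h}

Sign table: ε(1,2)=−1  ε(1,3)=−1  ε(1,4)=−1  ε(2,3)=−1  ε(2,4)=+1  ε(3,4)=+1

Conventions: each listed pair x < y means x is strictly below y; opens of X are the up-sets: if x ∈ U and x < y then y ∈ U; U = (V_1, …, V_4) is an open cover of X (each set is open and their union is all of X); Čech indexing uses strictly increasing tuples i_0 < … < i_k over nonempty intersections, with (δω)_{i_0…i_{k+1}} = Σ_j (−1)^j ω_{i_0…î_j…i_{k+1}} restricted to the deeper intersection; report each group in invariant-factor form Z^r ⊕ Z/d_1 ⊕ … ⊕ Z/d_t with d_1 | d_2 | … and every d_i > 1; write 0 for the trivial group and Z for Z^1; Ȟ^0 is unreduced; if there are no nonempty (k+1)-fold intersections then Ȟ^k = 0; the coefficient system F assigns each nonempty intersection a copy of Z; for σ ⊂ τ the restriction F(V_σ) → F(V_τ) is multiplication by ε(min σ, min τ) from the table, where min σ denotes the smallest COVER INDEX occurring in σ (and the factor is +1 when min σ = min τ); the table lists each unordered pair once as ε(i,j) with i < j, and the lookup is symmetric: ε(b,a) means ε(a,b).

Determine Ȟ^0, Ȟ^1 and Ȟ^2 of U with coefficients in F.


Ȟ^0 ≅ 0, Ȟ^1 ≅ Z/2 and Ȟ^2 ≅ 0

intersection data:
  V12={i} V14={c,h} V23={f} V34={a}
C dims 4,4; δ0: rk 4, SNF 1^3·2
Ȟ^0 = (4 − 4) − 0 = 0, so Ȟ^0 ≅ 0
Ȟ^1 = (4 − 0) − 4 = 0 plus torsion [2], so Ȟ^1 ≅ Z/2
Ȟ^2 = (0 − 0) − 0 = 0, so Ȟ^2 ≅ 0


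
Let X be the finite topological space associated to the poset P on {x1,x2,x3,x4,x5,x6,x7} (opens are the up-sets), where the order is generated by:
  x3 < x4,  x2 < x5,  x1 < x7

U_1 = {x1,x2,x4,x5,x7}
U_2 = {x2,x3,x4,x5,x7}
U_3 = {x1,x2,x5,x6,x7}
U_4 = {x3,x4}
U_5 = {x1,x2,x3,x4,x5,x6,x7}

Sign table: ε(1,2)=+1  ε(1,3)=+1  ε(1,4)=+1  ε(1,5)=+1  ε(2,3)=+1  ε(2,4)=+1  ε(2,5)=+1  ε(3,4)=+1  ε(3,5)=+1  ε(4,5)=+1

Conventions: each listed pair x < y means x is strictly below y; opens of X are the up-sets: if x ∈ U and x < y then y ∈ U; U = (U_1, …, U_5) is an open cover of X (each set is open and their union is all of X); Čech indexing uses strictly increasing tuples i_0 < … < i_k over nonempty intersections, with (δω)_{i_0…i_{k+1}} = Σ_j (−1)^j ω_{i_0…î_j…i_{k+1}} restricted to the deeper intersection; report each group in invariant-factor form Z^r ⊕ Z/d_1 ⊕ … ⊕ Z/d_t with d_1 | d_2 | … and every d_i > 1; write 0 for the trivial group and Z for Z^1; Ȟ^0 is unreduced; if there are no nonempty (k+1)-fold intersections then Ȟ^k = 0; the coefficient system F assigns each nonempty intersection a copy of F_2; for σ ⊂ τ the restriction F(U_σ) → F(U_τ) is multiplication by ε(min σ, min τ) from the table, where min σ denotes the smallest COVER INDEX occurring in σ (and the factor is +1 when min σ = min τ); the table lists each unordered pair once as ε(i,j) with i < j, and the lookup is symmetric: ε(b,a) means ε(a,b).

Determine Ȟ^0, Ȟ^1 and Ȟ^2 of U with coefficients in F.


Ȟ^0 = Z/2,  Ȟ^1 = 0,  Ȟ^2 = 0

nerve simplices:
  U12={x2,x4,x5,x7} U13={x1,x2,x5,x7} U14={x4} U15={x1,x2,x4,x5,x7} U23={x2,x5,x7} U24={x3,x4} U25={x2,x3,x4,x5,x7} U35={x1,x2,x5,x6,x7} U45={x3,x4}
  U123={x2,x5,x7} U124={x4} U125={x2,x4,x5,x7} U135={x1,x2,x5,x7} U145={x4} U235={x2,x5,x7} U245={x3,x4}
  U1235={x2,x5,x7} U1245={x4}
C dims 5,9,7,2; δ0: rk_F2 4; δ1: rk_F2 5; δ2: rk_F2 2
degree 0: 5−4−0 = 1 → Ȟ^0 ≅ Z/2
degree 1: 9−5−4 = 0 → Ȟ^1 ≅ 0
degree 2: 7−2−5 = 0 → Ȟ^2 ≅ 0


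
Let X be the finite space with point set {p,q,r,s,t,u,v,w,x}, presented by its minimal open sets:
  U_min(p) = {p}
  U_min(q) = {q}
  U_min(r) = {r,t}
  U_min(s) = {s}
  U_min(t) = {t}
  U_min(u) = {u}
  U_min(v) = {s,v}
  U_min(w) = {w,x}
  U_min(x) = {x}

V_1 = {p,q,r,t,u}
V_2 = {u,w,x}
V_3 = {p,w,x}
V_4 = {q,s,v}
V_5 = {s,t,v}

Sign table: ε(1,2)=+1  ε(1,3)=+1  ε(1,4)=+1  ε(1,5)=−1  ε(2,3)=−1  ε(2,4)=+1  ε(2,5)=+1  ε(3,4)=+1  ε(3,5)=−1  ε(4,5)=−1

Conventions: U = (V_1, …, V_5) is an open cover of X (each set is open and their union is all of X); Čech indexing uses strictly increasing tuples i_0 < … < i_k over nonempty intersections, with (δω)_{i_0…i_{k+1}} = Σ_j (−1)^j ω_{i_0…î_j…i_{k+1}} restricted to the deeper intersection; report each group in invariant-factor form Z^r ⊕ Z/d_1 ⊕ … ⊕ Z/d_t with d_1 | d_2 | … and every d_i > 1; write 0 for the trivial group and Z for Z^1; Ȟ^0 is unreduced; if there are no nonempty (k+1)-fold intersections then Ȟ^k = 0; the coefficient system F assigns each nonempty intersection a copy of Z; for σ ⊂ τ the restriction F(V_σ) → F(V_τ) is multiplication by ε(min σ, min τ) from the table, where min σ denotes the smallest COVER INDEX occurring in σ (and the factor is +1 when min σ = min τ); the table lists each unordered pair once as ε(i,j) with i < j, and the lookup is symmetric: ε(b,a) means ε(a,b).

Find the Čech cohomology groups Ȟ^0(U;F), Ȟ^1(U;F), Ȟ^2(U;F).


Ȟ^0 ≅ 0, Ȟ^1 ≅ Z ⊕ Z/2 and Ȟ^2 ≅ 0

nerve of the cover:
  V12={u} V13={p} V14={q} V15={t} V23={w,x} V45={s,v}
C dims 5,6; δ0: rk 5, SNF 1^4·2
Ȟ^0 = (5 − 5) − 0 = 0, so Ȟ^0 ≅ 0
Ȟ^1 = (6 − 0) − 5 = 1 plus torsion [2], so Ȟ^1 ≅ Z ⊕ Z/2
Ȟ^2 = (0 − 0) − 0 = 0, so Ȟ^2 ≅ 0


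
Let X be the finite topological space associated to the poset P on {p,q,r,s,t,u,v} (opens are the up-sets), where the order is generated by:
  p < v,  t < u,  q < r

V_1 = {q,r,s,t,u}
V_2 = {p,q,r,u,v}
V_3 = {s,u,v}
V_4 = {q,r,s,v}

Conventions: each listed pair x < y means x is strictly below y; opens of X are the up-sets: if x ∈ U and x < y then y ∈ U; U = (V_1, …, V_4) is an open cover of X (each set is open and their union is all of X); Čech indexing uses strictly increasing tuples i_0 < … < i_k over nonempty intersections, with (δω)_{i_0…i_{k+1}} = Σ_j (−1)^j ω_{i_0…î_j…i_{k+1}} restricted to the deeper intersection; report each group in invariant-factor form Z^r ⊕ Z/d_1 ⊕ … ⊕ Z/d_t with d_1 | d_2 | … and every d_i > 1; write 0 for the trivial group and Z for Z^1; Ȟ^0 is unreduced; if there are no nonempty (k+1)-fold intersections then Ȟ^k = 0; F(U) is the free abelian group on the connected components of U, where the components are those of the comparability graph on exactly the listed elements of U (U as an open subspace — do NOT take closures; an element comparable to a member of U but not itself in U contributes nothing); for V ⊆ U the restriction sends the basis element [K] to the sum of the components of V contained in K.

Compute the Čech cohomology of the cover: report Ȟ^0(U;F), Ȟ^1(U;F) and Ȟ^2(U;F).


Ȟ^0(U;F) ≅ Z^4, Ȟ^1(U;F) ≅ 0, Ȟ^2(U;F) ≅ 0

nonempty overlaps:
  V12={q,r,u} V13={s,u} V14={q,r,s} V23={u,v} V24={q,r,v} V34={s,v}
  V123={u} V124={q,r} V134={s} V234={v}
components per intersection:
  V1: {q,r} {s} {t,u}
  V2: {p,v} {q,r} {u}
  V3: {s} {u} {v}
  V4: {q,r} {s} {v}
  V12: {q,r} {u}
  V13: {s} {u}
  V14: {q,r} {s}
  V23: {u} {v}
  V24: {q,r} {v}
  V34: {s} {v}
  V123: {u}
  V124: {q,r}
  V134: {s}
  V234: {v}
C dims 12,12,4; δ0: rk 8, SNF 1^8; δ1: rk 4, SNF 1^4
degree 0: 12−8−0 = 4 → Ȟ^0 ≅ Z^4
degree 1: 12−4−8 = 0 → Ȟ^1 ≅ 0
degree 2: 4−0−4 = 0 → Ȟ^2 ≅ 0


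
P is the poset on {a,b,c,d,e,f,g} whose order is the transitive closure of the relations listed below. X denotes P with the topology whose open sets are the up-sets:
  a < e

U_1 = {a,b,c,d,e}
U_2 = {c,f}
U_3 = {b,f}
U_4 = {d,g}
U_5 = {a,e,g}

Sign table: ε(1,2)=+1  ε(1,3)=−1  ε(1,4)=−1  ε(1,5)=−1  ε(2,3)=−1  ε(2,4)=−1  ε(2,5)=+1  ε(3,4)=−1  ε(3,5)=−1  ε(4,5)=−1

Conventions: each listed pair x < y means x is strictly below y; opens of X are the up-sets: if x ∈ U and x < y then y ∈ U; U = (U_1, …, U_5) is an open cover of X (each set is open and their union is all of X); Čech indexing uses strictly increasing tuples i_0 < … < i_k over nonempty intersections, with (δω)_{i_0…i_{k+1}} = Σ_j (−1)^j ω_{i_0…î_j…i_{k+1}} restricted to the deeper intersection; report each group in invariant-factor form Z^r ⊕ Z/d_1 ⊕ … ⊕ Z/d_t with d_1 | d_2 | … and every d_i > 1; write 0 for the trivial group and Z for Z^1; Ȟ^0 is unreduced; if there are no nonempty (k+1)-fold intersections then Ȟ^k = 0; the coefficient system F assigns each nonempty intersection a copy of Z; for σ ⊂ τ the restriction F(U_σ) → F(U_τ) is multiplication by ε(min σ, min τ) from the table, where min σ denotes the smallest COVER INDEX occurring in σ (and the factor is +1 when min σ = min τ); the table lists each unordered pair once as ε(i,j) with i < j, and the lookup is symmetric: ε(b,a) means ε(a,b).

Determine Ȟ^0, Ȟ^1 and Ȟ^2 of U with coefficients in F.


cover nerve:
  U12={c} U13={b} U14={d} U15={a,e} U23={f} U45={g}
C dims 5,6; δ0: rk 5, SNF 1^4·2
Ȟ^0: (5−5)−0=0 ⇒ 0
Ȟ^1: (6−0)−5=1 plus torsion [2] ⇒ Z ⊕ Z/2
Ȟ^2: (0−0)−0=0 ⇒ 0

Ȟ^0(U;F) ≅ 0; Ȟ^1(U;F) ≅ Z ⊕ Z/2; Ȟ^2(U;F) ≅ 0


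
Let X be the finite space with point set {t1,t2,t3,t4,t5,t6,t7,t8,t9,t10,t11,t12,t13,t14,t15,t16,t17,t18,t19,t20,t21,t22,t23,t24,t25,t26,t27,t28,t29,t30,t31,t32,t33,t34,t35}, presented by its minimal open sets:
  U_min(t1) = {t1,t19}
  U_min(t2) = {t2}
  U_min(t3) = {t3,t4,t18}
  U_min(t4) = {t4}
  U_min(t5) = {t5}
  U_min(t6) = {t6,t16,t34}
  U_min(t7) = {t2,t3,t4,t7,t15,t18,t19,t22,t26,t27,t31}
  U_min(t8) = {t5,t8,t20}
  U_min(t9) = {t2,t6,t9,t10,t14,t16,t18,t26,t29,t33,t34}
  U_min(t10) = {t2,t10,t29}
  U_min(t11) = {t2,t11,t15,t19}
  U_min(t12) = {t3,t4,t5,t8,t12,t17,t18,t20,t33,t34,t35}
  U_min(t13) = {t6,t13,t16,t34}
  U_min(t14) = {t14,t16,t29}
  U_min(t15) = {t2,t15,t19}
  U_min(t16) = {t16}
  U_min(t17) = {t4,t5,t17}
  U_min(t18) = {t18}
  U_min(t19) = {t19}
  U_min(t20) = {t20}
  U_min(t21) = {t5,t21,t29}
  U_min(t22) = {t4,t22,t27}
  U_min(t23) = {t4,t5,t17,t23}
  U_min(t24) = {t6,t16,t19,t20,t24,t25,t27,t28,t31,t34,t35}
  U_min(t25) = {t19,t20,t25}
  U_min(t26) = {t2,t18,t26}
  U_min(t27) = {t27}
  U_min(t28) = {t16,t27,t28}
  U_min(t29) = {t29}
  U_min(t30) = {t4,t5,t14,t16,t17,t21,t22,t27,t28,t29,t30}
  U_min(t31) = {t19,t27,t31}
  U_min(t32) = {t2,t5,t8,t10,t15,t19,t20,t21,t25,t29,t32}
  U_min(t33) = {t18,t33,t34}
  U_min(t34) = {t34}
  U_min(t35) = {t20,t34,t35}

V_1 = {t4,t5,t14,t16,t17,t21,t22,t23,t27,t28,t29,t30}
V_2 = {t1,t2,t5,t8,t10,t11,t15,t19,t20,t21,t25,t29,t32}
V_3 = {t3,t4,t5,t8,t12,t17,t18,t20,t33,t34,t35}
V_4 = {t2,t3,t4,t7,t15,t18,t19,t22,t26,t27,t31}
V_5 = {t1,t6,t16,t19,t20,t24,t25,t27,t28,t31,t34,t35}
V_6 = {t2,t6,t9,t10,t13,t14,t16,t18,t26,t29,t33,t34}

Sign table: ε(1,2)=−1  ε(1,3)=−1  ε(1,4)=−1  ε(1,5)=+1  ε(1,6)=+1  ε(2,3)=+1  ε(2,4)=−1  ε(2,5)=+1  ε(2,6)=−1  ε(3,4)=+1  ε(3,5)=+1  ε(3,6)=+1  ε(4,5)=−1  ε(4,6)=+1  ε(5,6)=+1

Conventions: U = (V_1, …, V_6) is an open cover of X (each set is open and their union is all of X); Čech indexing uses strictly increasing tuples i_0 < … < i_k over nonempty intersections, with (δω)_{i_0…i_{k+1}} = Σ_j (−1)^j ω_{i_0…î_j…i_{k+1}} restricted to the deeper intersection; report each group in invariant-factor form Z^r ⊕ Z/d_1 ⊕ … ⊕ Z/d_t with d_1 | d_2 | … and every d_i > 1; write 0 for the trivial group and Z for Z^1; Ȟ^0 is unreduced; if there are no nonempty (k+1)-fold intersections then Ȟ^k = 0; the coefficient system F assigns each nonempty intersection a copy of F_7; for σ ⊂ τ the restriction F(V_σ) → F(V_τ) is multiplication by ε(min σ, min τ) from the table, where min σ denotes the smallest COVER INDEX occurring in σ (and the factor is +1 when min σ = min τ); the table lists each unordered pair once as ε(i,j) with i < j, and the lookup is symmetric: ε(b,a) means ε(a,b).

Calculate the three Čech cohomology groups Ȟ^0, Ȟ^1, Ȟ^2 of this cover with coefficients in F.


nonempty overlaps:
  V12={t5,t21,t29} V13={t4,t5,t17} V14={t4,t22,t27} V15={t16,t27,t28} V16={t14,t16,t29} V23={t5,t8,t20} V24={t2,t15,t19} V25={t1,t19,t20,t25} V26={t2,t10,t29} V34={t3,t4,t18} V35={t20,t34,t35} V36={t18,t33,t34} V45={t19,t27,t31} V46={t2,t18,t26} V56={t6,t16,t34}
  V123={t5} V126={t29} V134={t4} V145={t27} V156={t16} V235={t20} V245={t19} V246={t2} V346={t18} V356={t34}
C dims 6,15,10; δ0: rk_F7 6; δ1: rk_F7 9
degree 0: 6−6−0 = 0 → Ȟ^0 ≅ 0
degree 1: 15−9−6 = 0 → Ȟ^1 ≅ 0
degree 2: 10−0−9 = 1 → Ȟ^2 ≅ Z/7

Ȟ^0(U;F) ≅ 0,  Ȟ^1(U;F) ≅ 0,  Ȟ^2(U;F) ≅ Z/7


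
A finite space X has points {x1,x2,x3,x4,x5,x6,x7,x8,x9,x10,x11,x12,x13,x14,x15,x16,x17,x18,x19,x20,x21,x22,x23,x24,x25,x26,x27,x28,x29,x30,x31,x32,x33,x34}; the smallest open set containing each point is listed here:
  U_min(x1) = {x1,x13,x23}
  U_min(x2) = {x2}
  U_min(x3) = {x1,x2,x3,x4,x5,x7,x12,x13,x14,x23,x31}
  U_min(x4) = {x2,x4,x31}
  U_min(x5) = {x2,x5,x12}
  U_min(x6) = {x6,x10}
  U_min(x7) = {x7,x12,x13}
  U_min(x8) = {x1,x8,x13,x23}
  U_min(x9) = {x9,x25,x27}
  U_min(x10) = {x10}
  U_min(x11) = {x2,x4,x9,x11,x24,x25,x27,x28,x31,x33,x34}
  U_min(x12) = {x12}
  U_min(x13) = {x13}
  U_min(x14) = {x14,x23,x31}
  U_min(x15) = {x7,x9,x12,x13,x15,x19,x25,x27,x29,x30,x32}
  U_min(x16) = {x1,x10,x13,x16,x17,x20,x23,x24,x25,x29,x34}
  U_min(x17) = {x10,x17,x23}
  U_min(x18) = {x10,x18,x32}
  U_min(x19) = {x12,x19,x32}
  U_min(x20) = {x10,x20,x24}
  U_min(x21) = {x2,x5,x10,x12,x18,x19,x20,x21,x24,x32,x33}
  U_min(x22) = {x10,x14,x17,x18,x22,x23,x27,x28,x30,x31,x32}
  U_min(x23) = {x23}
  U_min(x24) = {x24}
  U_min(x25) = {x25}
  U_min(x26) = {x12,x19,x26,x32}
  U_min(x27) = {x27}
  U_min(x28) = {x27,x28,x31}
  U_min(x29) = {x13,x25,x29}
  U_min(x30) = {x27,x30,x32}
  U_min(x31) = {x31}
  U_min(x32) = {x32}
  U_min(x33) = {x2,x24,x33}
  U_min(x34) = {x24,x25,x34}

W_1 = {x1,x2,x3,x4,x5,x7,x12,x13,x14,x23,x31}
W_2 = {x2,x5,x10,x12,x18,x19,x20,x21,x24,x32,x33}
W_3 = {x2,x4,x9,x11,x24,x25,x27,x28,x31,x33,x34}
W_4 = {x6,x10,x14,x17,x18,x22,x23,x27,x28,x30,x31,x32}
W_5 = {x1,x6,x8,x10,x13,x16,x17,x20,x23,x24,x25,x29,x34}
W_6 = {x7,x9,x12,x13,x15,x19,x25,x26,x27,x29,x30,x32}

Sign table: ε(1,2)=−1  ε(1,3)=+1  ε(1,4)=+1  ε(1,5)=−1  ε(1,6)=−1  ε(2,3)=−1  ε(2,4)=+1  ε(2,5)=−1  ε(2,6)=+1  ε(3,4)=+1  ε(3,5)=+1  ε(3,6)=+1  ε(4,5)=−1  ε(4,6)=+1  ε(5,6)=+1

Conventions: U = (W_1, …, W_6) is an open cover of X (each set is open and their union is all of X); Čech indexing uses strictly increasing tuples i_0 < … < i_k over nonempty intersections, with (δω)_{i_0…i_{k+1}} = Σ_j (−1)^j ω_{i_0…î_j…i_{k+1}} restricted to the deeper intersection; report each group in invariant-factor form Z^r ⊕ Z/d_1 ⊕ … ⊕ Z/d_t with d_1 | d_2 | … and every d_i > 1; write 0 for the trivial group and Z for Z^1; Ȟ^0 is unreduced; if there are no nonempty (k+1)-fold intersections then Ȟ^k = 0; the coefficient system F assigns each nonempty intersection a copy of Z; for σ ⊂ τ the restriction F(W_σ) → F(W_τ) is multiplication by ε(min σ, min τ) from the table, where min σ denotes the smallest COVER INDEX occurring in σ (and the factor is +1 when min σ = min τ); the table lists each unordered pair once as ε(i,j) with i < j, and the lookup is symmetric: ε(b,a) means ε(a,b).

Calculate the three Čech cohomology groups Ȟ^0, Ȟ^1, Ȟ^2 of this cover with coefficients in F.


cover nerve:
  W12={x2,x5,x12} W13={x2,x4,x31} W14={x14,x23,x31} W15={x1,x13,x23} W16={x7,x12,x13} W23={x2,x24,x33} W24={x10,x18,x32} W25={x10,x20,x24} W26={x12,x19,x32} W34={x27,x28,x31} W35={x24,x25,x34} W36={x9,x25,x27} W45={x6,x10,x17,x23} W46={x27,x30,x32} W56={x13,x25,x29}
  W123={x2} W126={x12} W134={x31} W145={x23} W156={x13} W235={x24} W245={x10} W246={x32} W346={x27} W356={x25}
C dims 6,15,10; δ0: rk 6, SNF 1^5·2; δ1: rk 9, SNF 1^9
Ȟ^0: (6−6)−0=0 ⇒ 0
Ȟ^1: (15−9)−6=0 plus torsion [2] ⇒ Z/2
Ȟ^2: (10−0)−9=1 ⇒ Z

Ȟ^0 = 0,  Ȟ^1 = Z/2,  Ȟ^2 = Z


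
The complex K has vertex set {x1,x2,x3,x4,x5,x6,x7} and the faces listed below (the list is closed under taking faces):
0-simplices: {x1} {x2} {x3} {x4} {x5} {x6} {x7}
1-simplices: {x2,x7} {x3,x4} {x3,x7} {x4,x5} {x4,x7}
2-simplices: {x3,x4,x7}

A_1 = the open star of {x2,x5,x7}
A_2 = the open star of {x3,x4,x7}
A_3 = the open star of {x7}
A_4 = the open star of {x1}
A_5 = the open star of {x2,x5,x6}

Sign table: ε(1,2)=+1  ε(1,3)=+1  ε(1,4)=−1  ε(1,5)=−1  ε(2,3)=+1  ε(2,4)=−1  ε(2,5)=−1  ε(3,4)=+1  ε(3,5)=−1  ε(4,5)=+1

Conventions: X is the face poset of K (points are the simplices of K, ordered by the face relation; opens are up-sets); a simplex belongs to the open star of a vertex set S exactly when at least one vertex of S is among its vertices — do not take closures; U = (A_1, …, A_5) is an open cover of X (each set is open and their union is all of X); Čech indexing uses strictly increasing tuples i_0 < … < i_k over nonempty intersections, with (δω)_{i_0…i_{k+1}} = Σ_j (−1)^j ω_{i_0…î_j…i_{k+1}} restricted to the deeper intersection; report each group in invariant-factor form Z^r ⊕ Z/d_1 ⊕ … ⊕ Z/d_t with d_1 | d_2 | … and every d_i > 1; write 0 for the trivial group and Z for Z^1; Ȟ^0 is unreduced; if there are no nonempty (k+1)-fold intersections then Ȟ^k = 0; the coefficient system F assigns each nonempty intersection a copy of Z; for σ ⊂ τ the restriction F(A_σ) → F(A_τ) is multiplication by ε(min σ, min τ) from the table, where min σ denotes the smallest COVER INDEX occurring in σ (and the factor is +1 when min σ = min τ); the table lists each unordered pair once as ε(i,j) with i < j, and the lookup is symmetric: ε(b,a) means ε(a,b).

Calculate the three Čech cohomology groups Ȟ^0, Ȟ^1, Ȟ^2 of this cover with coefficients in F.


nerve simplices:
  A1={{x2},{x5},{x7},{x2,x7},{x3,x7},{x4,x5},{x4,x7},{x3,x4,x7}} A2={{x3},{x4},{x7},{x2,x7},{x3,x4},{x3,x7},{x4,x5},{x4,x7},{x3,x4,x7}} A3={{x7},{x2,x7},{x3,x7},{x4,x7},{x3,x4,x7}} A4={{x1}} A5={{x2},{x5},{x6},{x2,x7},{x4,x5}}
  A12={{x7},{x2,x7},{x3,x7},{x4,x5},{x4,x7},{x3,x4,x7}} A13={{x7},{x2,x7},{x3,x7},{x4,x7},{x3,x4,x7}} A15={{x2},{x5},{x2,x7},{x4,x5}} A23={{x7},{x2,x7},{x3,x7},{x4,x7},{x3,x4,x7}} A25={{x2,x7},{x4,x5}} A35={{x2,x7}}
  A123={{x7},{x2,x7},{x3,x7},{x4,x7},{x3,x4,x7}} A125={{x2,x7},{x4,x5}} A135={{x2,x7}} A235={{x2,x7}}
  A1235={{x2,x7}}
C dims 5,6,4,1; δ0: rk 3, SNF 1^3; δ1: rk 3, SNF 1^3; δ2: rk 1, SNF 1^1
degree 0: 5−3−0 = 2 → Ȟ^0 ≅ Z^2
degree 1: 6−3−3 = 0 → Ȟ^1 ≅ 0
degree 2: 4−1−3 = 0 → Ȟ^2 ≅ 0

Ȟ^0 = Z^2,  Ȟ^1 = 0,  Ȟ^2 = 0


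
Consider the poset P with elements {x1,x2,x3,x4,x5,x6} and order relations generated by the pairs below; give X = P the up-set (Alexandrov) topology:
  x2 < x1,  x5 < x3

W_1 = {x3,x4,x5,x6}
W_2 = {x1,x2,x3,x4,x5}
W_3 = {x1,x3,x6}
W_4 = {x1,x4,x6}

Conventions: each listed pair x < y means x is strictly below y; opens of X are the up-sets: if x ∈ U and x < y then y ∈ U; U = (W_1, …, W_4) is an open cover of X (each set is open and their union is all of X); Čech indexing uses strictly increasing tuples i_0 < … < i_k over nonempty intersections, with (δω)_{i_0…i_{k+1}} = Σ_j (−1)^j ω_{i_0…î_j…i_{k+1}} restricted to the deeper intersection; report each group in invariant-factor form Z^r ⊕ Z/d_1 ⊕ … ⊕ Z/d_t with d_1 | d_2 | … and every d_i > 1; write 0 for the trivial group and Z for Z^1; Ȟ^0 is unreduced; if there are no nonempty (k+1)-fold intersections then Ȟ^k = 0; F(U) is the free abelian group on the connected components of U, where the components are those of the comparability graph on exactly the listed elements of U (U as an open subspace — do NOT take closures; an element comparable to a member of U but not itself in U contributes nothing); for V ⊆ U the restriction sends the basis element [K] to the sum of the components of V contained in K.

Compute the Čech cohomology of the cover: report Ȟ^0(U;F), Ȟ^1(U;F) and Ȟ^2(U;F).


nonempty intersections:
  W12={x3,x4,x5} W13={x3,x6} W14={x4,x6} W23={x1,x3} W24={x1,x4} W34={x1,x6}
  W123={x3} W124={x4} W134={x6} W234={x1}
components per intersection:
  W1: {x3,x5} {x4} {x6}
  W2: {x1,x2} {x3,x5} {x4}
  W3: {x1} {x3} {x6}
  W4: {x1} {x4} {x6}
  W12: {x3,x5} {x4}
  W13: {x3} {x6}
  W14: {x4} {x6}
  W23: {x1} {x3}
  W24: {x1} {x4}
  W34: {x1} {x6}
  W123: {x3}
  W124: {x4}
  W134: {x6}
  W234: {x1}
C dims 12,12,4; δ0: rk 8, SNF 1^8; δ1: rk 4, SNF 1^4
Ȟ^0: (12−8)−0=4 ⇒ Z^4
Ȟ^1: (12−4)−8=0 ⇒ 0
Ȟ^2: (4−0)−4=0 ⇒ 0

Ȟ^0 ≅ Z^4,  Ȟ^1 ≅ 0,  Ȟ^2 ≅ 0


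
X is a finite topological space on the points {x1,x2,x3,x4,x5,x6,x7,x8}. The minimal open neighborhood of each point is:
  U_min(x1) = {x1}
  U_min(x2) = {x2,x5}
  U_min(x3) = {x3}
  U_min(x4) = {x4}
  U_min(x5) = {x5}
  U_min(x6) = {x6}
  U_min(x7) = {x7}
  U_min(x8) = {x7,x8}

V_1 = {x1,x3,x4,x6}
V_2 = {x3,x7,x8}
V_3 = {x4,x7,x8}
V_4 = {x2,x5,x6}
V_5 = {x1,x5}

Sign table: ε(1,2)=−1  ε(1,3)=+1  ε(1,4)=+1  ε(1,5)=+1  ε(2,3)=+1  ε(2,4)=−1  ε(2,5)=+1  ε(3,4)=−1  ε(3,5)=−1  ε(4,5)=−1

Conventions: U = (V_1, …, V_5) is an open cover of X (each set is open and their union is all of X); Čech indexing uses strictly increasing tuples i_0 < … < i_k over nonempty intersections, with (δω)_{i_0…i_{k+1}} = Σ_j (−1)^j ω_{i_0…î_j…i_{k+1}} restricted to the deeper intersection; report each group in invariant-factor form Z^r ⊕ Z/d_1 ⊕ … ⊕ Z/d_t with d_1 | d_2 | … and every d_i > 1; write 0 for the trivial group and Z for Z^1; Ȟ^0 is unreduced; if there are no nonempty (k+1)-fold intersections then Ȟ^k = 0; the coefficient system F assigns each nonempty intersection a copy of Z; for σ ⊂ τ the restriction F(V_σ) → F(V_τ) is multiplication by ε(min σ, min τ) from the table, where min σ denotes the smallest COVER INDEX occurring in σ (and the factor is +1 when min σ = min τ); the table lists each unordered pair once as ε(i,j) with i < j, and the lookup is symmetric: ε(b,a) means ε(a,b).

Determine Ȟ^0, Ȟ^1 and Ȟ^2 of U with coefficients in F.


intersection data:
  V12={x3} V13={x4} V14={x6} V15={x1} V23={x7,x8} V45={x5}
C dims 5,6; δ0: rk 5, SNF 1^4·2
Ȟ^0 = (5 − 5) − 0 = 0, so Ȟ^0 ≅ 0
Ȟ^1 = (6 − 0) − 5 = 1 plus torsion [2], so Ȟ^1 ≅ Z ⊕ Z/2
Ȟ^2 = (0 − 0) − 0 = 0, so Ȟ^2 ≅ 0

Ȟ^0(U;F) ≅ 0, Ȟ^1(U;F) ≅ Z ⊕ Z/2, Ȟ^2(U;F) ≅ 0
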